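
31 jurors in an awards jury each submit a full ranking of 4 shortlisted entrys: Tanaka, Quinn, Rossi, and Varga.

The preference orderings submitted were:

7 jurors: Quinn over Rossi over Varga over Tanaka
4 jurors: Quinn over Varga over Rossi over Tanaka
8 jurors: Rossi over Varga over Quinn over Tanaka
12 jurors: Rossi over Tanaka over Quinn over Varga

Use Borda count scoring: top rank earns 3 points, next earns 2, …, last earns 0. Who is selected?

Rossi

Borda scores:
  Tanaka: 7·0 + 4·0 + 8·0 + 12·2 = 24
  Quinn: 7·3 + 4·3 + 8·1 + 12·1 = 53
  Rossi: 7·2 + 4·1 + 8·3 + 12·3 = 78
  Varga: 7·1 + 4·2 + 8·2 + 12·0 = 31
Rossi has the highest total.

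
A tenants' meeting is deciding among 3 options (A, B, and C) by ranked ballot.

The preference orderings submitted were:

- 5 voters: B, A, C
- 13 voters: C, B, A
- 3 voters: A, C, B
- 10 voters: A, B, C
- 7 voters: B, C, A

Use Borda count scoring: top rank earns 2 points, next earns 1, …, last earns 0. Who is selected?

Borda scores:
  A: 5·1 + 13·0 + 3·2 + 10·2 + 7·0 = 31
  B: 5·2 + 13·1 + 3·0 + 10·1 + 7·2 = 47
  C: 5·0 + 13·2 + 3·1 + 10·0 + 7·1 = 36
B has the highest total.

B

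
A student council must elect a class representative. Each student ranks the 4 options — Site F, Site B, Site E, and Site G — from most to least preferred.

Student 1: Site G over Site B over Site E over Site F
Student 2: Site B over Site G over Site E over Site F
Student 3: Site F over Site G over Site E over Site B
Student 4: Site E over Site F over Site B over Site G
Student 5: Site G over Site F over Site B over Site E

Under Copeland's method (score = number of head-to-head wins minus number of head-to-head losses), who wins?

Site G

Pairwise results:
  Site F vs Site B: Site F wins 3–2.
  Site F vs Site E: Site E wins 3–2.
  Site F vs Site G: Site G wins 3–2.
  Site B vs Site E: Site B wins 3–2.
  Site B vs Site G: Site G wins 3–2.
  Site E vs Site G: Site G wins 4–1.
Copeland scores (wins − losses):
  Site F: 1 − 2 = -1
  Site B: 1 − 2 = -1
  Site E: 1 − 2 = -1
  Site G: 3 − 0 = 3
Site G has the best Copeland score.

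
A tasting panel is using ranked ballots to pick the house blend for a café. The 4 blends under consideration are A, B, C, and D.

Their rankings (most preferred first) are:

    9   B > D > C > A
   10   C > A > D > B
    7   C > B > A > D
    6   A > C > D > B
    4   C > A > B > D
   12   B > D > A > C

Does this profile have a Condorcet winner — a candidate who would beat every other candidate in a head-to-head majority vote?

Yes

Head-to-head results (48 voters total):
A vs B: B wins 28–20.
A vs C: C wins 30–18.
A vs D: A wins 27–21.
B vs C: C wins 27–21.
B vs D: B wins 32–16.
C vs D: C wins 27–21.
C beats each rival — A (30–18), B (27–21), D (27–21) — so C is the Condorcet winner.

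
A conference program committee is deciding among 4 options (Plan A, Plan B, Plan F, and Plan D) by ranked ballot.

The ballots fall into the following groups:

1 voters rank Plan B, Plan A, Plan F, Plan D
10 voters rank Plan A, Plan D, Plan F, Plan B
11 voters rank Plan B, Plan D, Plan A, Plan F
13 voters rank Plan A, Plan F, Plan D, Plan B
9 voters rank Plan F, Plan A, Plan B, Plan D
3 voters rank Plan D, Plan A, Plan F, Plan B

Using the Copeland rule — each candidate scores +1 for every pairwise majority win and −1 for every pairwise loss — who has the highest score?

Plan A

Pairwise results:
  Plan A vs Plan B: Plan A wins 35–12.
  Plan A vs Plan F: Plan A wins 38–9.
  Plan A vs Plan D: Plan A wins 33–14.
  Plan B vs Plan F: Plan F wins 35–12.
  Plan B vs Plan D: Plan D wins 26–21.
  Plan F vs Plan D: Plan D wins 24–23.
Copeland scores (wins − losses):
  Plan A: 3 − 0 = 3
  Plan B: 0 − 3 = -3
  Plan F: 1 − 2 = -1
  Plan D: 2 − 1 = 1
Plan A has the best Copeland score.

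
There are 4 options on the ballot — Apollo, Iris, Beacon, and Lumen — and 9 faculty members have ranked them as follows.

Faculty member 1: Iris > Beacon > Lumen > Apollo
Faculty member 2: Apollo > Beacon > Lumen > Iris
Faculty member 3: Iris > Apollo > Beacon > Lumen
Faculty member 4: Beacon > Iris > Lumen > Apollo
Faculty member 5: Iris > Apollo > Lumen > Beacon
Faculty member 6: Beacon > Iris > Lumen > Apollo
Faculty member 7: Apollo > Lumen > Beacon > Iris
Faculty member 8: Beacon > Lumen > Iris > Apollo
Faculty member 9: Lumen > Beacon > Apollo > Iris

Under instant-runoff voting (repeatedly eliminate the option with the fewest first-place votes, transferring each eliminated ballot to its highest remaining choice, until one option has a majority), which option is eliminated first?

Lumen

Round 1: Iris 3, Beacon 3, Apollo 2, Lumen 1. Lumen has the fewest and is eliminated.
Round 2: Beacon 4, Iris 3, Apollo 2. Apollo has the fewest and is eliminated.
Round 3: Beacon 6, Iris 3. Beacon has a majority.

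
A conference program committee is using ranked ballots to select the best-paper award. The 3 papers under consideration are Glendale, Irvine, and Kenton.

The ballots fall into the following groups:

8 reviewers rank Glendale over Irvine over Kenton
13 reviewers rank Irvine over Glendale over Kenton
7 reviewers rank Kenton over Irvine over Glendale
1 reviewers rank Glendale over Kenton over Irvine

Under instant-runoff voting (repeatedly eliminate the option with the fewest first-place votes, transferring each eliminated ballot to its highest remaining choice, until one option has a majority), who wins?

Round 1: Irvine 13, Glendale 9, Kenton 7. Kenton has the fewest and is eliminated.
Round 2: Irvine 20, Glendale 9. Irvine has a majority.

Irvine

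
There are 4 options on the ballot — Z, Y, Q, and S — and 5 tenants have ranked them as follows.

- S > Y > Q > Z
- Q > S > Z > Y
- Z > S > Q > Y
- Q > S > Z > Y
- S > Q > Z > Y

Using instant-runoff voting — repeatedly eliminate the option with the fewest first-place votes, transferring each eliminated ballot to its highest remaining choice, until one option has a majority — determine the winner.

Round 1: Q 2, S 2, Z 1, Y 0. Y has the fewest and is eliminated.
Round 2: Q 2, S 2, Z 1. Z has the fewest and is eliminated.
Round 3: S 3, Q 2. S has a majority.

S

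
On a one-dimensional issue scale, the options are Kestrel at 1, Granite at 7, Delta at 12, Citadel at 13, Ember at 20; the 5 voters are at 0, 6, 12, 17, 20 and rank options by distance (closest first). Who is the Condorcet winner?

Delta

With single-peaked preferences on a line, the Condorcet winner is the candidate closest to the median voter.
The median voter (position 12) is closest to Delta at 12.
Check: Delta vs Granite — voters closer to Delta: 3 of 5.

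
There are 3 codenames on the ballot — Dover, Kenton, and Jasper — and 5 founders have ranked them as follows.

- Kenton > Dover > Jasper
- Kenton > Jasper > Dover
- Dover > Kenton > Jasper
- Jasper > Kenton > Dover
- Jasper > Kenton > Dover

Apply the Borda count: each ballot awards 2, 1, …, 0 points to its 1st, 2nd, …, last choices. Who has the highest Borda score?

Kenton

Borda scores:
  Dover: 1 + 0 + 2 + 0 + 0 = 3
  Kenton: 2 + 2 + 1 + 1 + 1 = 7
  Jasper: 0 + 1 + 0 + 2 + 2 = 5
Kenton has the highest total.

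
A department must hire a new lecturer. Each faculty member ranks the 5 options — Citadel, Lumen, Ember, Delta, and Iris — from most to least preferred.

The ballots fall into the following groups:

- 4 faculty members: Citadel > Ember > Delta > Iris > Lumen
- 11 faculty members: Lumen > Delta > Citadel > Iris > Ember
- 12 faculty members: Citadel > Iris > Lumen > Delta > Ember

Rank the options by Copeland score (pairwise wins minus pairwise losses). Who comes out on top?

Pairwise results:
  Citadel vs Lumen: Citadel wins 16–11.
  Citadel vs Ember: Citadel wins 27–0.
  Citadel vs Delta: Citadel wins 16–11.
  Citadel vs Iris: Citadel wins 27–0.
  Lumen vs Ember: Lumen wins 23–4.
  Lumen vs Delta: Lumen wins 23–4.
  Lumen vs Iris: Iris wins 16–11.
  Ember vs Delta: Delta wins 23–4.
  Ember vs Iris: Iris wins 23–4.
  Delta vs Iris: Delta wins 15–12.
Copeland scores (wins − losses):
  Citadel: 4 − 0 = 4
  Lumen: 2 − 2 = 0
  Ember: 0 − 4 = -4
  Delta: 2 − 2 = 0
  Iris: 2 − 2 = 0
Citadel has the best Copeland score.

Citadel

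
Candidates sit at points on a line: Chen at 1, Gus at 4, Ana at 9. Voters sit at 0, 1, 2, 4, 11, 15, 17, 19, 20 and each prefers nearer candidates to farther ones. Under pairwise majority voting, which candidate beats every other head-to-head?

Ana

With single-peaked preferences on a line, the Condorcet winner is the candidate closest to the median voter.
The median voter (position 11) is closest to Ana at 9.
Check: Ana vs Chen — voters closer to Ana: 5 of 9.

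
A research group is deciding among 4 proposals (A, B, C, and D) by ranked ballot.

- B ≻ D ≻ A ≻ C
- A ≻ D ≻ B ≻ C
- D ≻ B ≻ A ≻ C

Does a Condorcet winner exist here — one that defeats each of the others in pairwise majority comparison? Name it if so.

D

Head-to-head results (3 voters total):
A vs B: B wins 2–1.
A vs C: A wins 3–0.
A vs D: D wins 2–1.
B vs C: B wins 3–0.
B vs D: D wins 2–1.
C vs D: D wins 3–0.
D beats each rival — A (2–1), B (2–1), C (3–0) — so D is the Condorcet winner.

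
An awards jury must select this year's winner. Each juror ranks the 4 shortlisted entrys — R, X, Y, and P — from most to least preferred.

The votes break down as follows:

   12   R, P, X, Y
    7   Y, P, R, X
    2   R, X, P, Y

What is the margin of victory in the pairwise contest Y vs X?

Ballots ranking Y above X: 7.
Ballots ranking X above Y: 12+2 = 14.
X wins 14–7, a margin of 7.

7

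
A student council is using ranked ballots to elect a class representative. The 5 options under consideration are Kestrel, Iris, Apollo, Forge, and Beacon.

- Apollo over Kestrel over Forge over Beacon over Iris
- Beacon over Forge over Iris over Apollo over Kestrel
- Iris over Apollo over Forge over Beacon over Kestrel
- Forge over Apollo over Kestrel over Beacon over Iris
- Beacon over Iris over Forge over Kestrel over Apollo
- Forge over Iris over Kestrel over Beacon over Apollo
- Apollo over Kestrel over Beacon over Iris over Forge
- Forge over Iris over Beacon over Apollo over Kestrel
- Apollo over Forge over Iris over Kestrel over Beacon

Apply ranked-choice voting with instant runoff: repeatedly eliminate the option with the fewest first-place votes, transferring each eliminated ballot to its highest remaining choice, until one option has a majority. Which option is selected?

Round 1: Apollo 3, Forge 3, Beacon 2, Iris 1, Kestrel 0. Kestrel has the fewest and is eliminated.
Round 2: Apollo 3, Forge 3, Beacon 2, Iris 1. Iris has the fewest and is eliminated.
Round 3: Apollo 4, Forge 3, Beacon 2. Beacon has the fewest and is eliminated.
Round 4: Forge 5, Apollo 4. Forge has a majority.

Forge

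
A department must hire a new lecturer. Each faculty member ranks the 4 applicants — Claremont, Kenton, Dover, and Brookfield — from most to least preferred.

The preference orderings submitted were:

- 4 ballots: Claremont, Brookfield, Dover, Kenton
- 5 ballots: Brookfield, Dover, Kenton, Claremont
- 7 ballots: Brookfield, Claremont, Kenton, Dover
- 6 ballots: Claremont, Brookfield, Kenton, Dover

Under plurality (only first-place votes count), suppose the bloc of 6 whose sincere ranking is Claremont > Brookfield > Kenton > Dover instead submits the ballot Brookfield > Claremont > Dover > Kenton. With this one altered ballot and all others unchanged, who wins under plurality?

Brookfield

First-place totals with the altered ballot: Claremont 4, Kenton 0, Dover 0, Brookfield 18.
The winner is unchanged: still Brookfield.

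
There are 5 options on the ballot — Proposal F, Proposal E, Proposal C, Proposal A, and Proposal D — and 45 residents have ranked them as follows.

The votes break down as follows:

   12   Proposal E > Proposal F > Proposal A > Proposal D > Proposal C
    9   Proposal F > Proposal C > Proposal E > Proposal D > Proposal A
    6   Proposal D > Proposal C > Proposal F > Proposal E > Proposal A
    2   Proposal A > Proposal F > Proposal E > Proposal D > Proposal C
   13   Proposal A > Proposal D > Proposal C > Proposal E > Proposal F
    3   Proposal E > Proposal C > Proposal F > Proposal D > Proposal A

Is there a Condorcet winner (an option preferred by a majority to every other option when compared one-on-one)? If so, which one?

Head-to-head results (45 voters total):
Proposal F vs Proposal E: Proposal E wins 28–17.
Proposal F vs Proposal C: Proposal F wins 23–22.
Proposal F vs Proposal A: Proposal F wins 30–15.
Proposal F vs Proposal D: Proposal F wins 26–19.
Proposal E vs Proposal C: Proposal C wins 28–17.
Proposal E vs Proposal A: Proposal E wins 30–15.
Proposal E vs Proposal D: Proposal E wins 26–19.
Proposal C vs Proposal A: Proposal A wins 27–18.
Proposal C vs Proposal D: Proposal D wins 33–12.
Proposal A vs Proposal D: Proposal A wins 27–18.
No candidate beats all others: Proposal F beats Proposal C beats Proposal E beats Proposal F, a majority cycle.

No Condorcet winner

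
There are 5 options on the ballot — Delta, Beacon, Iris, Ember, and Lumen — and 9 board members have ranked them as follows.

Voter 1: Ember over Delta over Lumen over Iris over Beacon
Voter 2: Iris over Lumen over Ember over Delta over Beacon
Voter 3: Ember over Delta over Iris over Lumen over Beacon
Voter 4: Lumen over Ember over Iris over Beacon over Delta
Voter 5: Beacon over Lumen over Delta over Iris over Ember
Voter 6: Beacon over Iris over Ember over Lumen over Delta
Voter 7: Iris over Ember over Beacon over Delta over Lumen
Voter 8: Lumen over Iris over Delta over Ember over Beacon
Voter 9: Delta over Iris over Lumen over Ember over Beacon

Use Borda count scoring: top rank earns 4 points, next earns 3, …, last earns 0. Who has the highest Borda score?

Borda scores:
  Delta: 3 + 1 + 3 + 0 + 2 + 0 + 1 + 2 + 4 = 16
  Beacon: 0 + 0 + 0 + 1 + 4 + 4 + 2 + 0 + 0 = 11
  Iris: 1 + 4 + 2 + 2 + 1 + 3 + 4 + 3 + 3 = 23
  Ember: 4 + 2 + 4 + 3 + 0 + 2 + 3 + 1 + 1 = 20
  Lumen: 2 + 3 + 1 + 4 + 3 + 1 + 0 + 4 + 2 = 20
Iris has the highest total.

Iris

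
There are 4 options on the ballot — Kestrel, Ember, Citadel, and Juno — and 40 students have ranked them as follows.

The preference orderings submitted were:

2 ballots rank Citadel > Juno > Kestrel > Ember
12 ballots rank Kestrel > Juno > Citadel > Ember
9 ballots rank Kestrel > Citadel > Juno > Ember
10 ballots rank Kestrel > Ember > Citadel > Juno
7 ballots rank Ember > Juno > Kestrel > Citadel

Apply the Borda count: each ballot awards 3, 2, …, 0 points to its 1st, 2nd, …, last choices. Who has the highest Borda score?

Kestrel

Borda scores:
  Kestrel: 2·1 + 12·3 + 9·3 + 10·3 + 7·1 = 102
  Ember: 2·0 + 12·0 + 9·0 + 10·2 + 7·3 = 41
  Citadel: 2·3 + 12·1 + 9·2 + 10·1 + 7·0 = 46
  Juno: 2·2 + 12·2 + 9·1 + 10·0 + 7·2 = 51
Kestrel has the highest total.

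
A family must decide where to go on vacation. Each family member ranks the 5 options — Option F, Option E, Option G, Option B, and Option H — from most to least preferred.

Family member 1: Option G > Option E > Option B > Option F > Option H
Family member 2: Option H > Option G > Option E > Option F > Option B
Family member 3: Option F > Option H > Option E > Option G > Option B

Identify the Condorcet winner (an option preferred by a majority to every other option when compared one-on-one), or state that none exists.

Head-to-head results (3 voters total):
Option F vs Option E: Option E wins 2–1.
Option F vs Option G: Option G wins 2–1.
Option F vs Option B: Option F wins 2–1.
Option F vs Option H: Option F wins 2–1.
Option E vs Option G: Option G wins 2–1.
Option E vs Option B: Option E wins 3–0.
Option E vs Option H: Option H wins 2–1.
Option G vs Option B: Option G wins 3–0.
Option G vs Option H: Option H wins 2–1.
Option B vs Option H: Option H wins 2–1.
No candidate beats all others: Option F beats Option H beats Option E beats Option F, a majority cycle.

None — there is no Condorcet winner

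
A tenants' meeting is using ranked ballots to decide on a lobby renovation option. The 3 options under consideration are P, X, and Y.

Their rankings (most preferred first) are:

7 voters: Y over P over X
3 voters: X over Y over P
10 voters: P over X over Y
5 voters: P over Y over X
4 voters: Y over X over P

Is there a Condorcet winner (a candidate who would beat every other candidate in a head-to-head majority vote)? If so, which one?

Head-to-head results (29 voters total):
P vs X: P wins 22–7.
P vs Y: P wins 15–14.
X vs Y: Y wins 16–13.
P beats each rival — X (22–7), Y (15–14) — so P is the Condorcet winner.

P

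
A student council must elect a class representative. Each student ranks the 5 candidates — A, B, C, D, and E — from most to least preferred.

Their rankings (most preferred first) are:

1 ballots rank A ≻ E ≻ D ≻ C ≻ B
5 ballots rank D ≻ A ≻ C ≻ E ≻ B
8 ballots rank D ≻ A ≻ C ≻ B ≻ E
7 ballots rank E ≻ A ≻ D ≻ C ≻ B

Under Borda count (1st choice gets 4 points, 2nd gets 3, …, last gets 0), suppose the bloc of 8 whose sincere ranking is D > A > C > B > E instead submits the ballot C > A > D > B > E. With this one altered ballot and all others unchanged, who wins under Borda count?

A

Borda totals with the altered ballot: A 64, B 8, C 50, D 52, E 36.
The switch changes the winner from D to A.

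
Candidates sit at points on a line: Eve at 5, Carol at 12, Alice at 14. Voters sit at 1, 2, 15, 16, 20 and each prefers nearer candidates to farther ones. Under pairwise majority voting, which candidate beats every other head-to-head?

With single-peaked preferences on a line, the Condorcet winner is the candidate closest to the median voter.
The median voter (position 15) is closest to Alice at 14.
Check: Alice vs Carol — voters closer to Alice: 3 of 5.

Alice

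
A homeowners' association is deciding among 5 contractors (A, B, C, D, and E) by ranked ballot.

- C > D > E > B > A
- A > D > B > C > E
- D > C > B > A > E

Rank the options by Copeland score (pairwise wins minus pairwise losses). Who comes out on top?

Pairwise results:
  A vs B: B wins 2–1.
  A vs C: C wins 2–1.
  A vs D: D wins 2–1.
  A vs E: A wins 2–1.
  B vs C: C wins 2–1.
  B vs D: D wins 3–0.
  B vs E: B wins 2–1.
  C vs D: D wins 2–1.
  C vs E: C wins 3–0.
  D vs E: D wins 3–0.
Copeland scores (wins − losses):
  A: 1 − 3 = -2
  B: 2 − 2 = 0
  C: 3 − 1 = 2
  D: 4 − 0 = 4
  E: 0 − 4 = -4
D has the best Copeland score.

D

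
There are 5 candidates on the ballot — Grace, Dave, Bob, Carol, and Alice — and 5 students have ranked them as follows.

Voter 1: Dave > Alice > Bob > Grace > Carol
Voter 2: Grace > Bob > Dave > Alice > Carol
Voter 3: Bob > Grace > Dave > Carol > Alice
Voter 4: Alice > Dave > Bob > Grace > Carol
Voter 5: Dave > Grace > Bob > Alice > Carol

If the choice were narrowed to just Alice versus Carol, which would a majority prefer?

Ballots ranking Alice above Carol: 4.
Ballots ranking Carol above Alice: 1.
Alice wins the head-to-head, 4–1.

Alice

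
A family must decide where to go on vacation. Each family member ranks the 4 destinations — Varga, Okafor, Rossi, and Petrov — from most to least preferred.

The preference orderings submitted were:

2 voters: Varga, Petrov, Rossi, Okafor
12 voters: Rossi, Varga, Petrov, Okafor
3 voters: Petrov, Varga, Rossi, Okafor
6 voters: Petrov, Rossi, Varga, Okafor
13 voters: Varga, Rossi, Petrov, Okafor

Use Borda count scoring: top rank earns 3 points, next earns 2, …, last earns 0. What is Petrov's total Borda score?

Borda scores:
  Varga: 2·3 + 12·2 + 3·2 + 6·1 + 13·3 = 81
  Okafor: 2·0 + 12·0 + 3·0 + 6·0 + 13·0 = 0
  Rossi: 2·1 + 12·3 + 3·1 + 6·2 + 13·2 = 79
  Petrov: 2·2 + 12·1 + 3·3 + 6·3 + 13·1 = 56

56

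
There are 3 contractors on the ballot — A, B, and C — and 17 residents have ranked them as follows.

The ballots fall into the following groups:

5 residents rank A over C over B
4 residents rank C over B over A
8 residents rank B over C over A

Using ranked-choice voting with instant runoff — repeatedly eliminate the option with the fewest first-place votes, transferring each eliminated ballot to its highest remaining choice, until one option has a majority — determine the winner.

Round 1: B 8, A 5, C 4. C has the fewest and is eliminated.
Round 2: B 12, A 5. B has a majority.

B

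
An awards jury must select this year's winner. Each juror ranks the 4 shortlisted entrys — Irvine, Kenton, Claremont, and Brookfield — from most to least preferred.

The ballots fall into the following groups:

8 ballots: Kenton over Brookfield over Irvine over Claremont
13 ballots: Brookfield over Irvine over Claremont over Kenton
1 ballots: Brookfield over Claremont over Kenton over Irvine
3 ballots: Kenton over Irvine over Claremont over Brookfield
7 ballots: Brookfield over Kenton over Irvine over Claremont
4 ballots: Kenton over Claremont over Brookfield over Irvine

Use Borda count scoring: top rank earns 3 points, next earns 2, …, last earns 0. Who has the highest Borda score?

Borda scores:
  Irvine: 8·1 + 13·2 + 0 + 3·2 + 7·1 + 4·0 = 47
  Kenton: 8·3 + 13·0 + 1 + 3·3 + 7·2 + 4·3 = 60
  Claremont: 8·0 + 13·1 + 2 + 3·1 + 7·0 + 4·2 = 26
  Brookfield: 8·2 + 13·3 + 3 + 3·0 + 7·3 + 4·1 = 83
Brookfield has the highest total.

Brookfield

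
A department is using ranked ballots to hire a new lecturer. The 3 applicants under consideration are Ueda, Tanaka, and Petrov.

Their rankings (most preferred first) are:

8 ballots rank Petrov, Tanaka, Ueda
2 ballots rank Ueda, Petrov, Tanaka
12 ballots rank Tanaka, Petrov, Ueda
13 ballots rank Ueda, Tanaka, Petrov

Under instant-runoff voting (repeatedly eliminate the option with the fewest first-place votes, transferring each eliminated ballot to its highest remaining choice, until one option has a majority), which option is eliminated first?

Petrov

Round 1: Ueda 15, Tanaka 12, Petrov 8. Petrov has the fewest and is eliminated.
Round 2: Tanaka 20, Ueda 15. Tanaka has a majority.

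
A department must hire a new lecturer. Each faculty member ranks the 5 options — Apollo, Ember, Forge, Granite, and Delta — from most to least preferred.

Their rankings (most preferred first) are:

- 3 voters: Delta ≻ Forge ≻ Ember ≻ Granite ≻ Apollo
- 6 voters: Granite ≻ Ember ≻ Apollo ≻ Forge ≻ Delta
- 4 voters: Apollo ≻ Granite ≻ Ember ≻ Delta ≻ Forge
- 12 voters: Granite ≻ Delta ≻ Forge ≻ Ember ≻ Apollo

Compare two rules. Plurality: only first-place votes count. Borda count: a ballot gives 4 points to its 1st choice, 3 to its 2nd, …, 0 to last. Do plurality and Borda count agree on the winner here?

Yes

Plurality first-place counts: Apollo 4, Ember 0, Forge 0, Granite 18, Delta 3 → Granite.
Borda totals: Apollo 28, Ember 44, Forge 39, Granite 87, Delta 52 → Granite.
The two rules agree on Granite.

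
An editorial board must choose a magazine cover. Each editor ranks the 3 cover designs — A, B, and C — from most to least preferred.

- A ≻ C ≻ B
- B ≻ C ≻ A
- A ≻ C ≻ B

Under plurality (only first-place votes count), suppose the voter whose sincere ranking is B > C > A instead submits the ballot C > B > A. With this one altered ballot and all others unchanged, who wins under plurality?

First-place totals with the altered ballot: A 2, B 0, C 1.
The winner is unchanged: still A.

A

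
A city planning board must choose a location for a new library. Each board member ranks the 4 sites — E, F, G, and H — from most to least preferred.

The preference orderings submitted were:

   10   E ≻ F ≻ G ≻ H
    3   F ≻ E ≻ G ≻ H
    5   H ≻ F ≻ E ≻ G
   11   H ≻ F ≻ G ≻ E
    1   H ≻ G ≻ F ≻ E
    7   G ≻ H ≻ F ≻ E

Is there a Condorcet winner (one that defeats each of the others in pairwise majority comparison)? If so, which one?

Head-to-head results (37 voters total):
E vs F: F wins 27–10.
E vs G: G wins 19–18.
E vs H: H wins 24–13.
F vs G: F wins 29–8.
F vs H: H wins 24–13.
G vs H: G wins 20–17.
No candidate beats all others: F beats G beats H beats F, a majority cycle.

No Condorcet winner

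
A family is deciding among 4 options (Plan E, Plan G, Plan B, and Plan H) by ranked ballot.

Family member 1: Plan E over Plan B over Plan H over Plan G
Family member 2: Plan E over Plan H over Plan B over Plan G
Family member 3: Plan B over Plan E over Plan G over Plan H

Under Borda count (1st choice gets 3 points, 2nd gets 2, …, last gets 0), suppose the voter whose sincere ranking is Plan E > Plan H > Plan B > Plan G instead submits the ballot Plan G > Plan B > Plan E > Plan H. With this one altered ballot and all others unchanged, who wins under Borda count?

Borda totals with the altered ballot: Plan E 6, Plan G 4, Plan B 7, Plan H 1.
The switch changes the winner from Plan E to Plan B.

Plan B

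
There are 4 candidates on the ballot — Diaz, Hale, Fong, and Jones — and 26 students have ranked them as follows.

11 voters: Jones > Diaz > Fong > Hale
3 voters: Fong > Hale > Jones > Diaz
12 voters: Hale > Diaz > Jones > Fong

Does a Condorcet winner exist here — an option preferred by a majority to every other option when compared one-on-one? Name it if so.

No Condorcet winner

Head-to-head results (26 voters total):
Diaz vs Hale: Hale wins 15–11.
Diaz vs Fong: Diaz wins 23–3.
Diaz vs Jones: Jones wins 14–12.
Hale vs Fong: Fong wins 14–12.
Hale vs Jones: Hale wins 15–11.
Fong vs Jones: Jones wins 23–3.
No candidate beats all others: Diaz beats Fong beats Hale beats Diaz, a majority cycle.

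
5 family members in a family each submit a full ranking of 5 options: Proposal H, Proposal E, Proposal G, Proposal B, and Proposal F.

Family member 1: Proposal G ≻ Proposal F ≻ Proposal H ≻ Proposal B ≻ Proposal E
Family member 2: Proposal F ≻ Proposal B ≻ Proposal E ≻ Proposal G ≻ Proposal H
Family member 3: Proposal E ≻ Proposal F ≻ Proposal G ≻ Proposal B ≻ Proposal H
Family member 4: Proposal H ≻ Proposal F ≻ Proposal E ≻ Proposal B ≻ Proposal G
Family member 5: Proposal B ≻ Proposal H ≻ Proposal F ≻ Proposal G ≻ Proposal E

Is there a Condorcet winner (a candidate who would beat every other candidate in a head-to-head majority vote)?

Head-to-head results (5 voters total):
Proposal H vs Proposal E: Proposal H wins 3–2.
Proposal H vs Proposal G: Proposal G wins 3–2.
Proposal H vs Proposal B: Proposal B wins 3–2.
Proposal H vs Proposal F: Proposal F wins 3–2.
Proposal E vs Proposal G: Proposal E wins 3–2.
Proposal E vs Proposal B: Proposal B wins 3–2.
Proposal E vs Proposal F: Proposal F wins 4–1.
Proposal G vs Proposal B: Proposal B wins 3–2.
Proposal G vs Proposal F: Proposal F wins 4–1.
Proposal B vs Proposal F: Proposal F wins 4–1.
Proposal F beats each rival — Proposal H (3–2), Proposal E (4–1), Proposal G (4–1), Proposal B (4–1) — so Proposal F is the Condorcet winner.

Yes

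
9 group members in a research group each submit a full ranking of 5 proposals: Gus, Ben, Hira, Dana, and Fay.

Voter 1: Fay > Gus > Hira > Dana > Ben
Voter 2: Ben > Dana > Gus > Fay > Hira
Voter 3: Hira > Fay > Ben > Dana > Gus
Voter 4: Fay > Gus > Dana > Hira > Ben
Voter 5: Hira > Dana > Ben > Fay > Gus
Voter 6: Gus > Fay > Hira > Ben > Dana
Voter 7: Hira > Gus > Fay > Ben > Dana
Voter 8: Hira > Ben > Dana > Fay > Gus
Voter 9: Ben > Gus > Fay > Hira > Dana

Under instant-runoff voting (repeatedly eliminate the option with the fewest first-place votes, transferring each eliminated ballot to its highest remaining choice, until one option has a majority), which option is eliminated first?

Round 1: Hira 4, Ben 2, Fay 2, Gus 1, Dana 0. Dana has the fewest and is eliminated.
Round 2: Hira 4, Ben 2, Fay 2, Gus 1. Gus has the fewest and is eliminated.
Round 3: Hira 4, Fay 3, Ben 2. Ben has the fewest and is eliminated.
Round 4: Fay 5, Hira 4. Fay has a majority.

Dana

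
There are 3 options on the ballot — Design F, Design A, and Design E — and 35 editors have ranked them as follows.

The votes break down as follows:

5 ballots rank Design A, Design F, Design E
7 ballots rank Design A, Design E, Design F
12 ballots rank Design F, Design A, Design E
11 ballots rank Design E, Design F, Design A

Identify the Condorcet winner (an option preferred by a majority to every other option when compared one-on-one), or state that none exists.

None — there is no Condorcet winner

Head-to-head results (35 voters total):
Design F vs Design A: Design F wins 23–12.
Design F vs Design E: Design E wins 18–17.
Design A vs Design E: Design A wins 24–11.
No candidate beats all others: Design F beats Design A beats Design E beats Design F, a majority cycle.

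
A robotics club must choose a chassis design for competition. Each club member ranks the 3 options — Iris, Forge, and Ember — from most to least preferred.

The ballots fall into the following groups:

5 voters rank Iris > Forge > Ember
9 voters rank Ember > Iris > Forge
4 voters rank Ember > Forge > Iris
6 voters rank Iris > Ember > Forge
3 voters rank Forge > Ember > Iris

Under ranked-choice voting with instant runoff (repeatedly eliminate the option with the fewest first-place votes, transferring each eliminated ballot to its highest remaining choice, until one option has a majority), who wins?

Round 1: Ember 13, Iris 11, Forge 3. Forge has the fewest and is eliminated.
Round 2: Ember 16, Iris 11. Ember has a majority.

Ember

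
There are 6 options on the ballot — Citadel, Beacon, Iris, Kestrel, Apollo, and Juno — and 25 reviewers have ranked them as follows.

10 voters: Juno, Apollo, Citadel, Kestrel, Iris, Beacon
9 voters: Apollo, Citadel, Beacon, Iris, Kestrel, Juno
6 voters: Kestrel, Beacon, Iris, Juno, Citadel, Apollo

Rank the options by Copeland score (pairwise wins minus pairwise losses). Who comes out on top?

Pairwise results:
  Citadel vs Beacon: Citadel wins 19–6.
  Citadel vs Iris: Citadel wins 19–6.
  Citadel vs Kestrel: Citadel wins 19–6.
  Citadel vs Apollo: Apollo wins 19–6.
  Citadel vs Juno: Juno wins 16–9.
  Beacon vs Iris: Beacon wins 15–10.
  Beacon vs Kestrel: Kestrel wins 16–9.
  Beacon vs Apollo: Apollo wins 19–6.
  Beacon vs Juno: Beacon wins 15–10.
  Iris vs Kestrel: Kestrel wins 16–9.
  Iris vs Apollo: Apollo wins 19–6.
  Iris vs Juno: Iris wins 15–10.
  Kestrel vs Apollo: Apollo wins 19–6.
  Kestrel vs Juno: Kestrel wins 15–10.
  Apollo vs Juno: Juno wins 16–9.
Copeland scores (wins − losses):
  Citadel: 3 − 2 = 1
  Beacon: 2 − 3 = -1
  Iris: 1 − 4 = -3
  Kestrel: 3 − 2 = 1
  Apollo: 4 − 1 = 3
  Juno: 2 − 3 = -1
Apollo has the best Copeland score.

Apollo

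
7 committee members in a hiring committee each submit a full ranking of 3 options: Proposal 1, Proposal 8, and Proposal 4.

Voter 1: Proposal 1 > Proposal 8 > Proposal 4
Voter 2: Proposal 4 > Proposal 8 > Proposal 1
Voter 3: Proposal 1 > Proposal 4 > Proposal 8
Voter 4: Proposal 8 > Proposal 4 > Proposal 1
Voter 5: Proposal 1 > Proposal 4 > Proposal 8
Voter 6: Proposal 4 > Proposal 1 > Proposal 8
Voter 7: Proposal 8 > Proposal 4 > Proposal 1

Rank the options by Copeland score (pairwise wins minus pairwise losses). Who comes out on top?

Proposal 4

Pairwise results:
  Proposal 1 vs Proposal 8: Proposal 1 wins 4–3.
  Proposal 1 vs Proposal 4: Proposal 4 wins 4–3.
  Proposal 8 vs Proposal 4: Proposal 4 wins 4–3.
Copeland scores (wins − losses):
  Proposal 1: 1 − 1 = 0
  Proposal 8: 0 − 2 = -2
  Proposal 4: 2 − 0 = 2
Proposal 4 has the best Copeland score.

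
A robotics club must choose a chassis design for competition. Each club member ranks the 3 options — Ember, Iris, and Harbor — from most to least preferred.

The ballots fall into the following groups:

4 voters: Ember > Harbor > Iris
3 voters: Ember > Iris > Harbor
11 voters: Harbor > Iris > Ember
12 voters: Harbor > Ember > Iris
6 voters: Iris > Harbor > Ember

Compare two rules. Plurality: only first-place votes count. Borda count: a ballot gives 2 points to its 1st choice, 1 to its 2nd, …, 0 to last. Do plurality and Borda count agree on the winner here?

Plurality first-place counts: Ember 7, Iris 6, Harbor 23 → Harbor.
Borda totals: Ember 26, Iris 26, Harbor 56 → Harbor.
The two rules agree on Harbor.

Yes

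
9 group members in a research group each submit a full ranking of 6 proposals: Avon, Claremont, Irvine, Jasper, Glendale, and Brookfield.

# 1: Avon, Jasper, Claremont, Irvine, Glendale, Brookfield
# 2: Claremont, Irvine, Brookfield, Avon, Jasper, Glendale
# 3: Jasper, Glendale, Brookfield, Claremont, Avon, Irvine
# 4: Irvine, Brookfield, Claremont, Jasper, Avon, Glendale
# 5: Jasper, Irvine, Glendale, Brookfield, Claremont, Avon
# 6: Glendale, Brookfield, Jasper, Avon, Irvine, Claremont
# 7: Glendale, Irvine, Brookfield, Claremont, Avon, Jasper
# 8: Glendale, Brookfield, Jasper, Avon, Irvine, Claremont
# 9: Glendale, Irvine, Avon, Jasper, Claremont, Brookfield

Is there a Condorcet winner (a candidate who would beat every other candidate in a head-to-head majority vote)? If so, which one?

No Condorcet winner

Head-to-head results (9 voters total):
Avon vs Claremont: Claremont wins 5–4.
Avon vs Irvine: Irvine wins 5–4.
Avon vs Jasper: Jasper wins 5–4.
Avon vs Glendale: Glendale wins 6–3.
Avon vs Brookfield: Brookfield wins 7–2.
Claremont vs Irvine: Irvine wins 6–3.
Claremont vs Jasper: Jasper wins 6–3.
Claremont vs Glendale: Glendale wins 6–3.
Claremont vs Brookfield: Brookfield wins 6–3.
Irvine vs Jasper: Jasper wins 5–4.
Irvine vs Glendale: Glendale wins 5–4.
Irvine vs Brookfield: Irvine wins 6–3.
Jasper vs Glendale: Jasper wins 5–4.
Jasper vs Brookfield: Brookfield wins 5–4.
Glendale vs Brookfield: Glendale wins 7–2.
No candidate beats all others: Irvine beats Brookfield beats Jasper beats Irvine, a majority cycle.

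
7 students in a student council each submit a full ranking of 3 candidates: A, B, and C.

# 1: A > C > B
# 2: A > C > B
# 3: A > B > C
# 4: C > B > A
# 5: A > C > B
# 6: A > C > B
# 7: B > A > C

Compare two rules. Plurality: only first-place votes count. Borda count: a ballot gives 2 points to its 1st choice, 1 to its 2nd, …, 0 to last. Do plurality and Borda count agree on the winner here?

Yes

Plurality first-place counts: A 5, B 1, C 1 → A.
Borda totals: A 11, B 4, C 6 → A.
The two rules agree on A.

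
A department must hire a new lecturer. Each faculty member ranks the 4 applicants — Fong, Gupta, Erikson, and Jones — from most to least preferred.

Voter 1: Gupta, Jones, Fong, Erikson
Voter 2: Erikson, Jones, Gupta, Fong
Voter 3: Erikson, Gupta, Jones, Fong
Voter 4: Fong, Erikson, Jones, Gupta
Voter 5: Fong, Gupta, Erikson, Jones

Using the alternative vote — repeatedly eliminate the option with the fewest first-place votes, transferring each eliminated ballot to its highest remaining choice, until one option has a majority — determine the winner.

Round 1: Fong 2, Erikson 2, Gupta 1, Jones 0. Jones has the fewest and is eliminated.
Round 2: Fong 2, Erikson 2, Gupta 1. Gupta has the fewest and is eliminated.
Round 3: Fong 3, Erikson 2. Fong has a majority.

Fong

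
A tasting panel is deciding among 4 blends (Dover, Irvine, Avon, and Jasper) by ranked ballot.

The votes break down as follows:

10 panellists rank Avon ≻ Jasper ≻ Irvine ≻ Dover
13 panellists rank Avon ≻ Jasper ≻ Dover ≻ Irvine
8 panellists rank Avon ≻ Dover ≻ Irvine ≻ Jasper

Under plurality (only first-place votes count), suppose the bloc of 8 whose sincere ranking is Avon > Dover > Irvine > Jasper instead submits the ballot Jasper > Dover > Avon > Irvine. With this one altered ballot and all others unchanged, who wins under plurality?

First-place totals with the altered ballot: Dover 0, Irvine 0, Avon 23, Jasper 8.
The winner is unchanged: still Avon.

Avon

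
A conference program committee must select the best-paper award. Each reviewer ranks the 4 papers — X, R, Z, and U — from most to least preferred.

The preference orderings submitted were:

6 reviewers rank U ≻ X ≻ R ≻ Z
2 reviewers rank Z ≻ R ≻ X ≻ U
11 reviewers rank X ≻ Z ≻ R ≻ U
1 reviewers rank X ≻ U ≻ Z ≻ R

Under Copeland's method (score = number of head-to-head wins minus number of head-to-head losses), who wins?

X

Pairwise results:
  X vs R: X wins 18–2.
  X vs Z: X wins 18–2.
  X vs U: X wins 14–6.
  R vs Z: Z wins 14–6.
  R vs U: R wins 13–7.
  Z vs U: Z wins 13–7.
Copeland scores (wins − losses):
  X: 3 − 0 = 3
  R: 1 − 2 = -1
  Z: 2 − 1 = 1
  U: 0 − 3 = -3
X has the best Copeland score.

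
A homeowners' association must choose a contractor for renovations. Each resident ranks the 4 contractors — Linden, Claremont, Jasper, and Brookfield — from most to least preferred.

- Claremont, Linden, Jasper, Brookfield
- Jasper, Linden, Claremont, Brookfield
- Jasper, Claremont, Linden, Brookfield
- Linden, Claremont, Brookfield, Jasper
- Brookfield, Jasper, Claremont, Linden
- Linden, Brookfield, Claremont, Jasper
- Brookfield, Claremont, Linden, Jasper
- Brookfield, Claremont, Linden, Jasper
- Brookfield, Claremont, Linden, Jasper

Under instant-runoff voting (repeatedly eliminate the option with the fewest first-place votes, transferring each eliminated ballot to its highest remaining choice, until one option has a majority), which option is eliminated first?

Claremont

Round 1: Brookfield 4, Linden 2, Jasper 2, Claremont 1. Claremont has the fewest and is eliminated.
Round 2: Brookfield 4, Linden 3, Jasper 2. Jasper has the fewest and is eliminated.
Round 3: Linden 5, Brookfield 4. Linden has a majority.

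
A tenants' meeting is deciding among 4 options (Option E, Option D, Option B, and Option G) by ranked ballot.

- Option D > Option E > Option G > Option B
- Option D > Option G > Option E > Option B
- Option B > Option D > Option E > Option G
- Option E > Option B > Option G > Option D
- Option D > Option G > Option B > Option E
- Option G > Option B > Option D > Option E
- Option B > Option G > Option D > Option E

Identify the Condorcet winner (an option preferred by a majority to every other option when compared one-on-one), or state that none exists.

Head-to-head results (7 voters total):
Option E vs Option D: Option D wins 6–1.
Option E vs Option B: Option B wins 4–3.
Option E vs Option G: Option G wins 4–3.
Option D vs Option B: Option B wins 4–3.
Option D vs Option G: Option D wins 4–3.
Option B vs Option G: Option G wins 4–3.
No candidate beats all others: Option D beats Option G beats Option B beats Option D, a majority cycle.

None — there is no Condorcet winner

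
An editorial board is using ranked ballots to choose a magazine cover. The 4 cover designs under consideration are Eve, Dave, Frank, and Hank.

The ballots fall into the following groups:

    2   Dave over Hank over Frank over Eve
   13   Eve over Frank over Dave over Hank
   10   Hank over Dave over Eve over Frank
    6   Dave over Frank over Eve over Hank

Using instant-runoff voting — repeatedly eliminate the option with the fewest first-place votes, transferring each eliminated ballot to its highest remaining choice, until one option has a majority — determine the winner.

Eve

Round 1: Eve 13, Hank 10, Dave 8, Frank 0. Frank has the fewest and is eliminated.
Round 2: Eve 13, Hank 10, Dave 8. Dave has the fewest and is eliminated.
Round 3: Eve 19, Hank 12. Eve has a majority.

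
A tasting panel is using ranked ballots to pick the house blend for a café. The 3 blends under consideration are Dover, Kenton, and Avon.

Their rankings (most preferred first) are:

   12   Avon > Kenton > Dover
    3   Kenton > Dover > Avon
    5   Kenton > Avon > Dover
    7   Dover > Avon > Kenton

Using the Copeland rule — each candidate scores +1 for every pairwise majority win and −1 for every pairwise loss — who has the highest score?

Pairwise results:
  Dover vs Kenton: Kenton wins 20–7.
  Dover vs Avon: Avon wins 17–10.
  Kenton vs Avon: Avon wins 19–8.
Copeland scores (wins − losses):
  Dover: 0 − 2 = -2
  Kenton: 1 − 1 = 0
  Avon: 2 − 0 = 2
Avon has the best Copeland score.

Avon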